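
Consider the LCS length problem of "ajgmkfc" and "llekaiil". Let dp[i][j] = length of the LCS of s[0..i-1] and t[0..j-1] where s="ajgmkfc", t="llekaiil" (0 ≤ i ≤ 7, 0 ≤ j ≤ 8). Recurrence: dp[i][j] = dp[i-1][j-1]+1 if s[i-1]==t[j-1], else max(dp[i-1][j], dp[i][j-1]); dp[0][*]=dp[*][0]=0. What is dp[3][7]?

   ''  l  l  e  k  a  i  i  l
''  0  0  0  0  0  0  0  0  0
 a  0  0  0  0  0  1  1  1  1
 j  0  0  0  0  0  1  1  1  1
 g  0  0  0  0  0  1  1  1  1
 m  0  0  0  0  0  1  1  1  1
 k  0  0  0  0  1  1  1  1  1
 f  0  0  0  0  1  1  1  1  1
 c  0  0  0  0  1  1  1  1  1

1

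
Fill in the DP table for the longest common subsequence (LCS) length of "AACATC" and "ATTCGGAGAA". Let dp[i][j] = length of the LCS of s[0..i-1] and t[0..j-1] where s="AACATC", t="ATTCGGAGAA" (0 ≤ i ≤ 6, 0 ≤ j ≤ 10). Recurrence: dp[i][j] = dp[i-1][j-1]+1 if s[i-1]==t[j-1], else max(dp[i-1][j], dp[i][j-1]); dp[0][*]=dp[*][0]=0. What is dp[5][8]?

   ''  A  T  T  C  G  G  A  G  A  A
''  0  0  0  0  0  0  0  0  0  0  0
 A  0  1  1  1  1  1  1  1  1  1  1
 A  0  1  1  1  1  1  1  2  2  2  2
 C  0  1  1  1  2  2  2  2  2  2  2
 A  0  1  1  1  2  2  2  3  3  3  3
 T  0  1  2  2  2  2  2  3  3  3  3
 C  0  1  2  2  3  3  3  3  3  3  3

3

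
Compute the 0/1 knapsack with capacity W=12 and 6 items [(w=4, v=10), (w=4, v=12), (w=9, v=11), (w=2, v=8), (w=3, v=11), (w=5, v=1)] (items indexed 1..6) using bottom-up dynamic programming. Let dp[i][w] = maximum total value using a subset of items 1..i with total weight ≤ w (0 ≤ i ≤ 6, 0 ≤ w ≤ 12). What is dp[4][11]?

i\w   0   1   2   3   4   5   6   7   8   9  10  11  12
  0   0   0   0   0   0   0   0   0   0   0   0   0   0
  1   0   0   0   0  10  10  10  10  10  10  10  10  10
  2   0   0   0   0  12  12  12  12  22  22  22  22  22
  3   0   0   0   0  12  12  12  12  22  22  22  22  22
  4   0   0   8   8  12  12  20  20  22  22  30  30  30
  5   0   0   8  11  12  19  20  23  23  31  31  33  33
  6   0   0   8  11  12  19  20  23  23  31  31  33  33

30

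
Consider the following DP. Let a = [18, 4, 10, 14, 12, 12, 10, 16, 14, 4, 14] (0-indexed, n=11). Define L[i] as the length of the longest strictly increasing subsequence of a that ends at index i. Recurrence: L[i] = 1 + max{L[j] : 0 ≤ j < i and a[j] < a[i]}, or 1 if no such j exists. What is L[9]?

   i    0    1    2    3    4    5    6    7    8    9   10
a[i]   18    4   10   14   12   12   10   16   14    4   14
L[i]    1    1    2    3    3    3    2    4    4    1    4

1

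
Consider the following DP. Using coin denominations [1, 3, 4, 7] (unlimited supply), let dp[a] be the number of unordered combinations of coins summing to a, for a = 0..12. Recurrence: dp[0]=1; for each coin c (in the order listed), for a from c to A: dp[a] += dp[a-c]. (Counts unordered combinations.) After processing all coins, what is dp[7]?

after  coin     0     1     2     3     4     5     6     7     8     9    10    11    12
          1     1     1     1     1     1     1     1     1     1     1     1     1     1
          3     1     1     1     2     2     2     3     3     3     4     4     4     5
          4     1     1     1     2     3     3     4     5     6     7     8     9    11
          7     1     1     1     2     3     3     4     6     7     8    10    12    14

6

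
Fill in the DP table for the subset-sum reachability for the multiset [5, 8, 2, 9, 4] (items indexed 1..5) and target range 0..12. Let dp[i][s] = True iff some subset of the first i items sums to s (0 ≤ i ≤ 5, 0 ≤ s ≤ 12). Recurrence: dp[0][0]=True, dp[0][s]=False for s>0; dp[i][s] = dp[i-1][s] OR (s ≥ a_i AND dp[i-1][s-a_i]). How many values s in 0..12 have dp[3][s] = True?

6

i\s   0   1   2   3   4   5   6   7   8   9  10  11  12
  0   T   F   F   F   F   F   F   F   F   F   F   F   F
  1   T   F   F   F   F   T   F   F   F   F   F   F   F
  2   T   F   F   F   F   T   F   F   T   F   F   F   F
  3   T   F   T   F   F   T   F   T   T   F   T   F   F
  4   T   F   T   F   F   T   F   T   T   T   T   T   F
  5   T   F   T   F   T   T   T   T   T   T   T   T   T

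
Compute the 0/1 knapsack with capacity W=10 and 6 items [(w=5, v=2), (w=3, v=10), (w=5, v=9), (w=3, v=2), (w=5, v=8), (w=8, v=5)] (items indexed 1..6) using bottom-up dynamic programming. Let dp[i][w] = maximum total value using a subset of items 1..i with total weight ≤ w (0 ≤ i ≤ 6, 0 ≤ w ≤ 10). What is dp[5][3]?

10

i\w   0   1   2   3   4   5   6   7   8   9  10
  0   0   0   0   0   0   0   0   0   0   0   0
  1   0   0   0   0   0   2   2   2   2   2   2
  2   0   0   0  10  10  10  10  10  12  12  12
  3   0   0   0  10  10  10  10  10  19  19  19
  4   0   0   0  10  10  10  12  12  19  19  19
  5   0   0   0  10  10  10  12  12  19  19  19
  6   0   0   0  10  10  10  12  12  19  19  19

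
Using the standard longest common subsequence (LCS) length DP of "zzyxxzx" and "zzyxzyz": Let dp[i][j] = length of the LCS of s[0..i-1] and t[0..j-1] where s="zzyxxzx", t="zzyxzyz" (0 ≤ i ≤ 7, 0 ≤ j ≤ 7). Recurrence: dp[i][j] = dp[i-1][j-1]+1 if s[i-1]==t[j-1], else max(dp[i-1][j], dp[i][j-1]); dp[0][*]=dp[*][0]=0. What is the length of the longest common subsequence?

   ''  z  z  y  x  z  y  z
''  0  0  0  0  0  0  0  0
 z  0  1  1  1  1  1  1  1
 z  0  1  2  2  2  2  2  2
 y  0  1  2  3  3  3  3  3
 x  0  1  2  3  4  4  4  4
 x  0  1  2  3  4  4  4  4
 z  0  1  2  3  4  5  5  5
 x  0  1  2  3  4  5  5  5

5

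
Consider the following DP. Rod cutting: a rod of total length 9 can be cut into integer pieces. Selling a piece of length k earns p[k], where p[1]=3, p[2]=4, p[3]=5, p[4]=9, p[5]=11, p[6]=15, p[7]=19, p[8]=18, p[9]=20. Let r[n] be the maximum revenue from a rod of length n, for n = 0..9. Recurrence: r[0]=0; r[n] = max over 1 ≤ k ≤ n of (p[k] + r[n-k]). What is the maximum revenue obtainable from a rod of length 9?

27

   n    0    1    2    3    4    5    6    7    8    9
r[n]    0    3    6    9   12   15   18   21   24   27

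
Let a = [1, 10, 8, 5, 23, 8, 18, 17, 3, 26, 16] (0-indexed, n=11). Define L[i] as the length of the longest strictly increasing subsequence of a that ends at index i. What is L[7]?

   i    0    1    2    3    4    5    6    7    8    9   10
a[i]    1   10    8    5   23    8   18   17    3   26   16
L[i]    1    2    2    2    3    3    4    4    2    5    4

4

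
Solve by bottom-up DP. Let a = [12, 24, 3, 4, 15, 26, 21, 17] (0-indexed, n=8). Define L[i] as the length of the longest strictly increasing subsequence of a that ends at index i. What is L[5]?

4

   i    0    1    2    3    4    5    6    7
a[i]   12   24    3    4   15   26   21   17
L[i]    1    2    1    2    3    4    4    4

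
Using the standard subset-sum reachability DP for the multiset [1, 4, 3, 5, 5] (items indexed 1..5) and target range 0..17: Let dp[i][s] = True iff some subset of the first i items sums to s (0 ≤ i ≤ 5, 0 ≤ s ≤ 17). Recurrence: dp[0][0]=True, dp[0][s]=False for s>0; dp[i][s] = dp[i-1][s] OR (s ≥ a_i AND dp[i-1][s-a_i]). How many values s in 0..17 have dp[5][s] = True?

i\s   0   1   2   3   4   5   6   7   8   9  10  11  12  13  14  15  16  17
  0   T   F   F   F   F   F   F   F   F   F   F   F   F   F   F   F   F   F
  1   T   T   F   F   F   F   F   F   F   F   F   F   F   F   F   F   F   F
  2   T   T   F   F   T   T   F   F   F   F   F   F   F   F   F   F   F   F
  3   T   T   F   T   T   T   F   T   T   F   F   F   F   F   F   F   F   F
  4   T   T   F   T   T   T   T   T   T   T   T   F   T   T   F   F   F   F
  5   T   T   F   T   T   T   T   T   T   T   T   T   T   T   T   T   F   T

16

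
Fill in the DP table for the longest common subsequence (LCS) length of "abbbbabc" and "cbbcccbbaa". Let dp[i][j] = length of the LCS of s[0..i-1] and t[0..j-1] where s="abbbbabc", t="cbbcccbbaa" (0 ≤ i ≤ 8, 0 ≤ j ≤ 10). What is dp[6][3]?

2

   ''  c  b  b  c  c  c  b  b  a  a
''  0  0  0  0  0  0  0  0  0  0  0
 a  0  0  0  0  0  0  0  0  0  1  1
 b  0  0  1  1  1  1  1  1  1  1  1
 b  0  0  1  2  2  2  2  2  2  2  2
 b  0  0  1  2  2  2  2  3  3  3  3
 b  0  0  1  2  2  2  2  3  4  4  4
 a  0  0  1  2  2  2  2  3  4  5  5
 b  0  0  1  2  2  2  2  3  4  5  5
 c  0  1  1  2  3  3  3  3  4  5  5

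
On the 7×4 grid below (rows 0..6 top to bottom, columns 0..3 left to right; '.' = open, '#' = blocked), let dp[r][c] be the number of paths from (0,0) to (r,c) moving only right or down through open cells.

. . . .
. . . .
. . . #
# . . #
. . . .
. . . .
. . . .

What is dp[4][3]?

12

r\c   0   1   2   3
  0   1   1   1   1
  1   1   2   3   4
  2   1   3   6   0
  3   0   3   9   0
  4   0   3  12  12
  5   0   3  15  27
  6   0   3  18  45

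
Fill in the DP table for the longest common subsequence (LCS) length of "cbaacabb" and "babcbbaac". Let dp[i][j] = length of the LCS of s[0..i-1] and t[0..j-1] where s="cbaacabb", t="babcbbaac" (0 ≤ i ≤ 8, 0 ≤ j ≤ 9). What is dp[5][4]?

3

   ''  b  a  b  c  b  b  a  a  c
''  0  0  0  0  0  0  0  0  0  0
 c  0  0  0  0  1  1  1  1  1  1
 b  0  1  1  1  1  2  2  2  2  2
 a  0  1  2  2  2  2  2  3  3  3
 a  0  1  2  2  2  2  2  3  4  4
 c  0  1  2  2  3  3  3  3  4  5
 a  0  1  2  2  3  3  3  4  4  5
 b  0  1  2  3  3  4  4  4  4  5
 b  0  1  2  3  3  4  5  5  5  5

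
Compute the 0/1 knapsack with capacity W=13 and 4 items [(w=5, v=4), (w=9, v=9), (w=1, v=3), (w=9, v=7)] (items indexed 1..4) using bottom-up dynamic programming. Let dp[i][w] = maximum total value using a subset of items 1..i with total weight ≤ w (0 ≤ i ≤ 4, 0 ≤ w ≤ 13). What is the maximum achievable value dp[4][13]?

i\w   0   1   2   3   4   5   6   7   8   9  10  11  12  13
  0   0   0   0   0   0   0   0   0   0   0   0   0   0   0
  1   0   0   0   0   0   4   4   4   4   4   4   4   4   4
  2   0   0   0   0   0   4   4   4   4   9   9   9   9   9
  3   0   3   3   3   3   4   7   7   7   9  12  12  12  12
  4   0   3   3   3   3   4   7   7   7   9  12  12  12  12

12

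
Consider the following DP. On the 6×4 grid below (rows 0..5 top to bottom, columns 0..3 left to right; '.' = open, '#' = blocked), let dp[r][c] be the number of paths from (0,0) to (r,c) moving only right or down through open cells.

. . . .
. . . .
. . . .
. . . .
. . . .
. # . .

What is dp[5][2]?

15

r\c   0   1   2   3
  0   1   1   1   1
  1   1   2   3   4
  2   1   3   6  10
  3   1   4  10  20
  4   1   5  15  35
  5   1   0  15  50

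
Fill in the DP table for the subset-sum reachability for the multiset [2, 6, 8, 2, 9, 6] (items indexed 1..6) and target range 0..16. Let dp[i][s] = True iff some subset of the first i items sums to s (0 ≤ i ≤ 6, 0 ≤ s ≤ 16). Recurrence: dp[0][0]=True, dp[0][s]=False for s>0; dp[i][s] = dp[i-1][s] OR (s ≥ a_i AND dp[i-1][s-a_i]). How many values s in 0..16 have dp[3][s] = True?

7

i\s   0   1   2   3   4   5   6   7   8   9  10  11  12  13  14  15  16
  0   T   F   F   F   F   F   F   F   F   F   F   F   F   F   F   F   F
  1   T   F   T   F   F   F   F   F   F   F   F   F   F   F   F   F   F
  2   T   F   T   F   F   F   T   F   T   F   F   F   F   F   F   F   F
  3   T   F   T   F   F   F   T   F   T   F   T   F   F   F   T   F   T
  4   T   F   T   F   T   F   T   F   T   F   T   F   T   F   T   F   T
  5   T   F   T   F   T   F   T   F   T   T   T   T   T   T   T   T   T
  6   T   F   T   F   T   F   T   F   T   T   T   T   T   T   T   T   T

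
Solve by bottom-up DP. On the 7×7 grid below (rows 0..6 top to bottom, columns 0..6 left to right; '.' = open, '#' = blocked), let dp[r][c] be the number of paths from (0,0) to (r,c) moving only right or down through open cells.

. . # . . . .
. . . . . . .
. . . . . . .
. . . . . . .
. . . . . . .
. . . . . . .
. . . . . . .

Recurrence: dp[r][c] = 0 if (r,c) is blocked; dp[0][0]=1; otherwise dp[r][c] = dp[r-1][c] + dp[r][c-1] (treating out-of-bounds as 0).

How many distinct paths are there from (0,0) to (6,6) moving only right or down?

714

r\c   0   1   2   3   4   5   6
  0   1   1   0   0   0   0   0
  1   1   2   2   2   2   2   2
  2   1   3   5   7   9  11  13
  3   1   4   9  16  25  36  49
  4   1   5  14  30  55  91 140
  5   1   6  20  50 105 196 336
  6   1   7  27  77 182 378 714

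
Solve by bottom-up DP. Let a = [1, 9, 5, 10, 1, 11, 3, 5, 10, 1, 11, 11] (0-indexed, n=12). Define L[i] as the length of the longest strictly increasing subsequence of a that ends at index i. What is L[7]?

   i    0    1    2    3    4    5    6    7    8    9   10   11
a[i]    1    9    5   10    1   11    3    5   10    1   11   11
L[i]    1    2    2    3    1    4    2    3    4    1    5    5

3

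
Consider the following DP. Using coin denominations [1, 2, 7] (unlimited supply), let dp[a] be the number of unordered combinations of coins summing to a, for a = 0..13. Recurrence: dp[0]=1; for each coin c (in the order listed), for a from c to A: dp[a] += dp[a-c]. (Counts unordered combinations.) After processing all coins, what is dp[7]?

5

after  coin     0     1     2     3     4     5     6     7     8     9    10    11    12    13
          1     1     1     1     1     1     1     1     1     1     1     1     1     1     1
          2     1     1     2     2     3     3     4     4     5     5     6     6     7     7
          7     1     1     2     2     3     3     4     5     6     7     8     9    10    11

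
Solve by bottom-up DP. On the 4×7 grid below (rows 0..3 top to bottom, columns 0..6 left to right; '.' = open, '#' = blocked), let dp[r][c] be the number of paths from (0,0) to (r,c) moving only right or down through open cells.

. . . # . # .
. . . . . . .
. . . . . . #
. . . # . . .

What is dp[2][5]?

r\c   0   1   2   3   4   5   6
  0   1   1   1   0   0   0   0
  1   1   2   3   3   3   3   3
  2   1   3   6   9  12  15   0
  3   1   4  10   0  12  27  27

15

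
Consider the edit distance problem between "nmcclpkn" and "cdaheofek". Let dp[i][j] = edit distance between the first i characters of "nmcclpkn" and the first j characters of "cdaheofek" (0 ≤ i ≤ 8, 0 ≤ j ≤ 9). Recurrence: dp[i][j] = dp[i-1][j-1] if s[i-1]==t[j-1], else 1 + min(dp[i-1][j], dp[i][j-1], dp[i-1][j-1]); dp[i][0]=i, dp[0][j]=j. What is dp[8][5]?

   ''  c  d  a  h  e  o  f  e  k
''  0  1  2  3  4  5  6  7  8  9
 n  1  1  2  3  4  5  6  7  8  9
 m  2  2  2  3  4  5  6  7  8  9
 c  3  2  3  3  4  5  6  7  8  9
 c  4  3  3  4  4  5  6  7  8  9
 l  5  4  4  4  5  5  6  7  8  9
 p  6  5  5  5  5  6  6  7  8  9
 k  7  6  6  6  6  6  7  7  8  8
 n  8  7  7  7  7  7  7  8  8  9

7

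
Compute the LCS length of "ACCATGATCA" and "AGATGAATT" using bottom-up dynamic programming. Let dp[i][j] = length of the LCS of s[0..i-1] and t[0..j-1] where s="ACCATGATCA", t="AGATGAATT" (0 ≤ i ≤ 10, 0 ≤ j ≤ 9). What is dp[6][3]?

   ''  A  G  A  T  G  A  A  T  T
''  0  0  0  0  0  0  0  0  0  0
 A  0  1  1  1  1  1  1  1  1  1
 C  0  1  1  1  1  1  1  1  1  1
 C  0  1  1  1  1  1  1  1  1  1
 A  0  1  1  2  2  2  2  2  2  2
 T  0  1  1  2  3  3  3  3  3  3
 G  0  1  2  2  3  4  4  4  4  4
 A  0  1  2  3  3  4  5  5  5  5
 T  0  1  2  3  4  4  5  5  6  6
 C  0  1  2  3  4  4  5  5  6  6
 A  0  1  2  3  4  4  5  6  6  6

2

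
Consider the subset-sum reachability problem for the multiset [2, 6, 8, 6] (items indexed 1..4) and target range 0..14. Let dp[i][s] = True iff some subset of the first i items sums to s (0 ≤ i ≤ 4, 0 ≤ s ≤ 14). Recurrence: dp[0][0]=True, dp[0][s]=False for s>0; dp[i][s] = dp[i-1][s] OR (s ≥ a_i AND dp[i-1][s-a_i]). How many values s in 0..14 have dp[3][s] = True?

6

i\s   0   1   2   3   4   5   6   7   8   9  10  11  12  13  14
  0   T   F   F   F   F   F   F   F   F   F   F   F   F   F   F
  1   T   F   T   F   F   F   F   F   F   F   F   F   F   F   F
  2   T   F   T   F   F   F   T   F   T   F   F   F   F   F   F
  3   T   F   T   F   F   F   T   F   T   F   T   F   F   F   T
  4   T   F   T   F   F   F   T   F   T   F   T   F   T   F   T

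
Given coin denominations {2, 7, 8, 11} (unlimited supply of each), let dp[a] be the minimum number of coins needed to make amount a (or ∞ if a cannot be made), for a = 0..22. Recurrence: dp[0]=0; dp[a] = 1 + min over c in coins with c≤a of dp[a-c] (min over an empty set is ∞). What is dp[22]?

2

 a  0  1  2  3  4  5  6  7  8  9 10 11 12 13 14 15 16 17 18 19 20 21 22
dp  0  -  1  -  2  -  3  1  1  2  2  1  3  2  2  2  2  3  2  2  3  3  2
(- denotes ∞ / unreachable)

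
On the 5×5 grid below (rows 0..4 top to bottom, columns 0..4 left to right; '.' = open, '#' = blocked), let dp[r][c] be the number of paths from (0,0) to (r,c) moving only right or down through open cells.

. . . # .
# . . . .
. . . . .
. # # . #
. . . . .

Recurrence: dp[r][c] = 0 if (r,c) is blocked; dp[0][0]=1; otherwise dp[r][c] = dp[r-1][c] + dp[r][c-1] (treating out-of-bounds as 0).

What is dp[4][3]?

5

r\c   0   1   2   3   4
  0   1   1   1   0   0
  1   0   1   2   2   2
  2   0   1   3   5   7
  3   0   0   0   5   0
  4   0   0   0   5   5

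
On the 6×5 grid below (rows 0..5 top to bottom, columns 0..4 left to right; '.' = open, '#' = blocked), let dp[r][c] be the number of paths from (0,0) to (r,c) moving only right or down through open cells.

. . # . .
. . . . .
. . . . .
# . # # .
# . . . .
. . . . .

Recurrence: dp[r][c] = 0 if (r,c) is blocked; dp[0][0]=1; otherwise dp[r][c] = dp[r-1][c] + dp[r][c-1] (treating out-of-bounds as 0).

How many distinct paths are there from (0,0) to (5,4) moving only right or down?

r\c   0   1   2   3   4
  0   1   1   0   0   0
  1   1   2   2   2   2
  2   1   3   5   7   9
  3   0   3   0   0   9
  4   0   3   3   3  12
  5   0   3   6   9  21

21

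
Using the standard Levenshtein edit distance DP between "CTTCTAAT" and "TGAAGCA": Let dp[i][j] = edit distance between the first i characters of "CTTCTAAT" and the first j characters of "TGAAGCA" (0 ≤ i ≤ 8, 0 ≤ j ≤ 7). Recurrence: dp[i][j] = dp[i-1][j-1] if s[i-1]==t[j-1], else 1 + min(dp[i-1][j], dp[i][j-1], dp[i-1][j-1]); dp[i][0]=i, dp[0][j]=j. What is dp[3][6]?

6

   ''  T  G  A  A  G  C  A
''  0  1  2  3  4  5  6  7
 C  1  1  2  3  4  5  5  6
 T  2  1  2  3  4  5  6  6
 T  3  2  2  3  4  5  6  7
 C  4  3  3  3  4  5  5  6
 T  5  4  4  4  4  5  6  6
 A  6  5  5  4  4  5  6  6
 A  7  6  6  5  4  5  6  6
 T  8  7  7  6  5  5  6  7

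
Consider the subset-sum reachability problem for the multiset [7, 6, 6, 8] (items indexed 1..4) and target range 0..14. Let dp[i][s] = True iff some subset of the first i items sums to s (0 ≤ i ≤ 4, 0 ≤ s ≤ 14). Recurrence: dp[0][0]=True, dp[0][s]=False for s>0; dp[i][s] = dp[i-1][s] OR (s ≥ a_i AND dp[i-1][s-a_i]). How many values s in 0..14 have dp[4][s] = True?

i\s   0   1   2   3   4   5   6   7   8   9  10  11  12  13  14
  0   T   F   F   F   F   F   F   F   F   F   F   F   F   F   F
  1   T   F   F   F   F   F   F   T   F   F   F   F   F   F   F
  2   T   F   F   F   F   F   T   T   F   F   F   F   F   T   F
  3   T   F   F   F   F   F   T   T   F   F   F   F   T   T   F
  4   T   F   F   F   F   F   T   T   T   F   F   F   T   T   T

7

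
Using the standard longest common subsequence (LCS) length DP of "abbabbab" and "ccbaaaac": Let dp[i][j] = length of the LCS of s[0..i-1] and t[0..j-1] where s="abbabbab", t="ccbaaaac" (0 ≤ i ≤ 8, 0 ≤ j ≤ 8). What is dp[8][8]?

3

   ''  c  c  b  a  a  a  a  c
''  0  0  0  0  0  0  0  0  0
 a  0  0  0  0  1  1  1  1  1
 b  0  0  0  1  1  1  1  1  1
 b  0  0  0  1  1  1  1  1  1
 a  0  0  0  1  2  2  2  2  2
 b  0  0  0  1  2  2  2  2  2
 b  0  0  0  1  2  2  2  2  2
 a  0  0  0  1  2  3  3  3  3
 b  0  0  0  1  2  3  3  3  3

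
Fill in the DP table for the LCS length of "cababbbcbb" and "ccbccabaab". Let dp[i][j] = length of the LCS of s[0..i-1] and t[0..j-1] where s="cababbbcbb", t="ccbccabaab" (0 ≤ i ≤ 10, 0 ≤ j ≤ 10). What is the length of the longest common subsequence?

5

   ''  c  c  b  c  c  a  b  a  a  b
''  0  0  0  0  0  0  0  0  0  0  0
 c  0  1  1  1  1  1  1  1  1  1  1
 a  0  1  1  1  1  1  2  2  2  2  2
 b  0  1  1  2  2  2  2  3  3  3  3
 a  0  1  1  2  2  2  3  3  4  4  4
 b  0  1  1  2  2  2  3  4  4  4  5
 b  0  1  1  2  2  2  3  4  4  4  5
 b  0  1  1  2  2  2  3  4  4  4  5
 c  0  1  2  2  3  3  3  4  4  4  5
 b  0  1  2  3  3  3  3  4  4  4  5
 b  0  1  2  3  3  3  3  4  4  4  5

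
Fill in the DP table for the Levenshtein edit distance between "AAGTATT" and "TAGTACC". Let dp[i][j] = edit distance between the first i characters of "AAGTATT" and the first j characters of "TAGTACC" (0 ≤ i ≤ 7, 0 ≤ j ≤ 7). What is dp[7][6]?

   ''  T  A  G  T  A  C  C
''  0  1  2  3  4  5  6  7
 A  1  1  1  2  3  4  5  6
 A  2  2  1  2  3  3  4  5
 G  3  3  2  1  2  3  4  5
 T  4  3  3  2  1  2  3  4
 A  5  4  3  3  2  1  2  3
 T  6  5  4  4  3  2  2  3
 T  7  6  5  5  4  3  3  3

3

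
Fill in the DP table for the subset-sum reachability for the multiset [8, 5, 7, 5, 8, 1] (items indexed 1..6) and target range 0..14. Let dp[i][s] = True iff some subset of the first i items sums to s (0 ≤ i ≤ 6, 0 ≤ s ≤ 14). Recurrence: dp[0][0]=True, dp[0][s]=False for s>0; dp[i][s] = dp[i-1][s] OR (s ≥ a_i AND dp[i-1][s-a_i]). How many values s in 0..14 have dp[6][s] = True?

i\s   0   1   2   3   4   5   6   7   8   9  10  11  12  13  14
  0   T   F   F   F   F   F   F   F   F   F   F   F   F   F   F
  1   T   F   F   F   F   F   F   F   T   F   F   F   F   F   F
  2   T   F   F   F   F   T   F   F   T   F   F   F   F   T   F
  3   T   F   F   F   F   T   F   T   T   F   F   F   T   T   F
  4   T   F   F   F   F   T   F   T   T   F   T   F   T   T   F
  5   T   F   F   F   F   T   F   T   T   F   T   F   T   T   F
  6   T   T   F   F   F   T   T   T   T   T   T   T   T   T   T

12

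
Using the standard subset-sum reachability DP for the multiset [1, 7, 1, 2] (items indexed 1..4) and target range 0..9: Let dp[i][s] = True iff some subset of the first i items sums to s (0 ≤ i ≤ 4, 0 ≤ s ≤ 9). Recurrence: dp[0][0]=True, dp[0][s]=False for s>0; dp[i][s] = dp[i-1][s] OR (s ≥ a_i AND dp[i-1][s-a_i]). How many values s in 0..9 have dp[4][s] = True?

8

i\s   0   1   2   3   4   5   6   7   8   9
  0   T   F   F   F   F   F   F   F   F   F
  1   T   T   F   F   F   F   F   F   F   F
  2   T   T   F   F   F   F   F   T   T   F
  3   T   T   T   F   F   F   F   T   T   T
  4   T   T   T   T   T   F   F   T   T   T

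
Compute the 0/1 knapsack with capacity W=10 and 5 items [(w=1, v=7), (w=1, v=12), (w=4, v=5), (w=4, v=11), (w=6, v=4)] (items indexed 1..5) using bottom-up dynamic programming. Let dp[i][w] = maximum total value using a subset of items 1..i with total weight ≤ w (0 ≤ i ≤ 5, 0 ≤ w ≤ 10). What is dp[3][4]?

i\w   0   1   2   3   4   5   6   7   8   9  10
  0   0   0   0   0   0   0   0   0   0   0   0
  1   0   7   7   7   7   7   7   7   7   7   7
  2   0  12  19  19  19  19  19  19  19  19  19
  3   0  12  19  19  19  19  24  24  24  24  24
  4   0  12  19  19  19  23  30  30  30  30  35
  5   0  12  19  19  19  23  30  30  30  30  35

19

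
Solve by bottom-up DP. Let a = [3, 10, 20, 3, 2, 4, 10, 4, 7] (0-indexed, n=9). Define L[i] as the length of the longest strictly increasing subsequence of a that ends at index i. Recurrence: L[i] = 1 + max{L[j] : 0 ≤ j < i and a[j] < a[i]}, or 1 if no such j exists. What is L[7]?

   i    0    1    2    3    4    5    6    7    8
a[i]    3   10   20    3    2    4   10    4    7
L[i]    1    2    3    1    1    2    3    2    3

2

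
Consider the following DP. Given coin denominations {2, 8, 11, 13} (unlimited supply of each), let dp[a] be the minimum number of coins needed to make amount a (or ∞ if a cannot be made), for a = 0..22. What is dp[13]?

 a  0  1  2  3  4  5  6  7  8  9 10 11 12 13 14 15 16 17 18 19 20 21 22
dp  0  -  1  -  2  -  3  -  1  -  2  1  3  1  4  2  2  3  3  2  4  2  2
(- denotes ∞ / unreachable)

1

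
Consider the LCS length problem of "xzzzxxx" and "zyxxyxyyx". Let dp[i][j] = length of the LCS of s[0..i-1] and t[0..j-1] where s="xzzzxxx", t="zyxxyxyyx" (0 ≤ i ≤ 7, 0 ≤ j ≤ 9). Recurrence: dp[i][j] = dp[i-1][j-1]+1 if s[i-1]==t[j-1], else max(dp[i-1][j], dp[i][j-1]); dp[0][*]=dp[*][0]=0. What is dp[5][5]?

2

   ''  z  y  x  x  y  x  y  y  x
''  0  0  0  0  0  0  0  0  0  0
 x  0  0  0  1  1  1  1  1  1  1
 z  0  1  1  1  1  1  1  1  1  1
 z  0  1  1  1  1  1  1  1  1  1
 z  0  1  1  1  1  1  1  1  1  1
 x  0  1  1  2  2  2  2  2  2  2
 x  0  1  1  2  3  3  3  3  3  3
 x  0  1  1  2  3  3  4  4  4  4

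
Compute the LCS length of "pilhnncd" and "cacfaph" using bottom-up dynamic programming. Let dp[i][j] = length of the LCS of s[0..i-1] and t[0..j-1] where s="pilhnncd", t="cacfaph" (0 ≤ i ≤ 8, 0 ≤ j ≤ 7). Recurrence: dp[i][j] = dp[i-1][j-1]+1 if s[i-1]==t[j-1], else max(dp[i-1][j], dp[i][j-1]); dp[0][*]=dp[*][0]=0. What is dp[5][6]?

   ''  c  a  c  f  a  p  h
''  0  0  0  0  0  0  0  0
 p  0  0  0  0  0  0  1  1
 i  0  0  0  0  0  0  1  1
 l  0  0  0  0  0  0  1  1
 h  0  0  0  0  0  0  1  2
 n  0  0  0  0  0  0  1  2
 n  0  0  0  0  0  0  1  2
 c  0  1  1  1  1  1  1  2
 d  0  1  1  1  1  1  1  2

1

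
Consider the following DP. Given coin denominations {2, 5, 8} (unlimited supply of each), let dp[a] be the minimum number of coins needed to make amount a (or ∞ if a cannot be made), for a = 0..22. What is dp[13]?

 a  0  1  2  3  4  5  6  7  8  9 10 11 12 13 14 15 16 17 18 19 20 21 22
dp  0  -  1  -  2  1  3  2  1  3  2  4  3  2  4  3  2  4  3  5  4  3  5
(- denotes ∞ / unreachable)

2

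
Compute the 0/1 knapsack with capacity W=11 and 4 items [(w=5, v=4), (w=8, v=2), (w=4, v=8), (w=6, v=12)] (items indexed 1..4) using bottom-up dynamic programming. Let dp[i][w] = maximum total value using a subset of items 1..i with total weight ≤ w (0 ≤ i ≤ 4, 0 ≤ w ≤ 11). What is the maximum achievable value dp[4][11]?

20

i\w   0   1   2   3   4   5   6   7   8   9  10  11
  0   0   0   0   0   0   0   0   0   0   0   0   0
  1   0   0   0   0   0   4   4   4   4   4   4   4
  2   0   0   0   0   0   4   4   4   4   4   4   4
  3   0   0   0   0   8   8   8   8   8  12  12  12
  4   0   0   0   0   8   8  12  12  12  12  20  20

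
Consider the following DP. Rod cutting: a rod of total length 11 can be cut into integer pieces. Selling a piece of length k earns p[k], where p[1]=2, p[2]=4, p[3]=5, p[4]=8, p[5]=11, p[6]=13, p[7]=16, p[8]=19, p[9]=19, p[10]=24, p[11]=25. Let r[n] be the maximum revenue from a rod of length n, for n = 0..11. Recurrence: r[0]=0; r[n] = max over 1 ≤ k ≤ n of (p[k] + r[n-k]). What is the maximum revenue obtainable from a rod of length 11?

   n    0    1    2    3    4    5    6    7    8    9   10   11
r[n]    0    2    4    6    8   11   13   16   19   21   24   26

26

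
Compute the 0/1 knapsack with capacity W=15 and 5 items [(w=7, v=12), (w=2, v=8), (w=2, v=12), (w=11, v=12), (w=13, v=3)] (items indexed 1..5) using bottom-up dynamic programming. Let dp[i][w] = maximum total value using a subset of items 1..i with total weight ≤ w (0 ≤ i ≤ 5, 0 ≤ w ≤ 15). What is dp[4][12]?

i\w   0   1   2   3   4   5   6   7   8   9  10  11  12  13  14  15
  0   0   0   0   0   0   0   0   0   0   0   0   0   0   0   0   0
  1   0   0   0   0   0   0   0  12  12  12  12  12  12  12  12  12
  2   0   0   8   8   8   8   8  12  12  20  20  20  20  20  20  20
  3   0   0  12  12  20  20  20  20  20  24  24  32  32  32  32  32
  4   0   0  12  12  20  20  20  20  20  24  24  32  32  32  32  32
  5   0   0  12  12  20  20  20  20  20  24  24  32  32  32  32  32

32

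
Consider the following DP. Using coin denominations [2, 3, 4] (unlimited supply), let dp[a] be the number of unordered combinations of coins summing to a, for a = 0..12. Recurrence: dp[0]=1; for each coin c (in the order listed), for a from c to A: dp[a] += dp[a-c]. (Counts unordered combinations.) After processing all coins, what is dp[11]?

4

after  coin     0     1     2     3     4     5     6     7     8     9    10    11    12
          2     1     0     1     0     1     0     1     0     1     0     1     0     1
          3     1     0     1     1     1     1     2     1     2     2     2     2     3
          4     1     0     1     1     2     1     3     2     4     3     5     4     7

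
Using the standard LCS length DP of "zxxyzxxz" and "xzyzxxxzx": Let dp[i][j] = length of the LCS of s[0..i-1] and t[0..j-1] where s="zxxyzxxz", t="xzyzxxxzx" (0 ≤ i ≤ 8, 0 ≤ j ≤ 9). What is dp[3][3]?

   ''  x  z  y  z  x  x  x  z  x
''  0  0  0  0  0  0  0  0  0  0
 z  0  0  1  1  1  1  1  1  1  1
 x  0  1  1  1  1  2  2  2  2  2
 x  0  1  1  1  1  2  3  3  3  3
 y  0  1  1  2  2  2  3  3  3  3
 z  0  1  2  2  3  3  3  3  4  4
 x  0  1  2  2  3  4  4  4  4  5
 x  0  1  2  2  3  4  5  5  5  5
 z  0  1  2  2  3  4  5  5  6  6

1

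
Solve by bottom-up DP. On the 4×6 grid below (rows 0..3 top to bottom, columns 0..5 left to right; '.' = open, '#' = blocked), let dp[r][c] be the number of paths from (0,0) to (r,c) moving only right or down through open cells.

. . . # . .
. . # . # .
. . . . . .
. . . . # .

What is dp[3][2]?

r\c   0   1   2   3   4   5
  0   1   1   1   0   0   0
  1   1   2   0   0   0   0
  2   1   3   3   3   3   3
  3   1   4   7  10   0   3

7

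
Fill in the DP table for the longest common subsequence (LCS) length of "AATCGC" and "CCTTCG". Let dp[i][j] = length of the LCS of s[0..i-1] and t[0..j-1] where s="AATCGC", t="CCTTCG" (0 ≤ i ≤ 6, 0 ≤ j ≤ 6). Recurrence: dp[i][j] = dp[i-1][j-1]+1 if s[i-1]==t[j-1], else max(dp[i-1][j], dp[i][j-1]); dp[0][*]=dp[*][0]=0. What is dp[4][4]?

1

   ''  C  C  T  T  C  G
''  0  0  0  0  0  0  0
 A  0  0  0  0  0  0  0
 A  0  0  0  0  0  0  0
 T  0  0  0  1  1  1  1
 C  0  1  1  1  1  2  2
 G  0  1  1  1  1  2  3
 C  0  1  2  2  2  2  3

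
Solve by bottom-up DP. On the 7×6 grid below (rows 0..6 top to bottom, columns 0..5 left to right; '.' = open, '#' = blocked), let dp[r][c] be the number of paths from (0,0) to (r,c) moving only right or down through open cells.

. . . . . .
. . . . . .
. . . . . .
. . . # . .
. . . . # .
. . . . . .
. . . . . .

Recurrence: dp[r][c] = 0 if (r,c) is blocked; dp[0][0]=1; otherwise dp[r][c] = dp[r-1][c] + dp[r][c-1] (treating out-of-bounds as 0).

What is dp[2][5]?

21

r\c   0   1   2   3   4   5
  0   1   1   1   1   1   1
  1   1   2   3   4   5   6
  2   1   3   6  10  15  21
  3   1   4  10   0  15  36
  4   1   5  15  15   0  36
  5   1   6  21  36  36  72
  6   1   7  28  64 100 172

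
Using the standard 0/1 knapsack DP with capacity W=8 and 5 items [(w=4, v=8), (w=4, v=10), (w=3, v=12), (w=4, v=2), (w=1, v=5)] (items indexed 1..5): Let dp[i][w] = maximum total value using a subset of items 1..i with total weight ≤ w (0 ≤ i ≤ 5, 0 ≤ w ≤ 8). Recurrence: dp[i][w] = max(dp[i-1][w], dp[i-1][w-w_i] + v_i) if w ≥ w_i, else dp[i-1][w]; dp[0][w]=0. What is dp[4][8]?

22

i\w   0   1   2   3   4   5   6   7   8
  0   0   0   0   0   0   0   0   0   0
  1   0   0   0   0   8   8   8   8   8
  2   0   0   0   0  10  10  10  10  18
  3   0   0   0  12  12  12  12  22  22
  4   0   0   0  12  12  12  12  22  22
  5   0   5   5  12  17  17  17  22  27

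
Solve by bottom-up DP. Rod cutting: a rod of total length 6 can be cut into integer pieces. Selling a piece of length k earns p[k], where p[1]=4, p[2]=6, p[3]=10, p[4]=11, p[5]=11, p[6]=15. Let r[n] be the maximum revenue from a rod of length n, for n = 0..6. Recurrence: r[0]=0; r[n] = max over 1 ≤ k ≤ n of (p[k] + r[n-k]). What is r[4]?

16

   n    0    1    2    3    4    5    6
r[n]    0    4    8   12   16   20   24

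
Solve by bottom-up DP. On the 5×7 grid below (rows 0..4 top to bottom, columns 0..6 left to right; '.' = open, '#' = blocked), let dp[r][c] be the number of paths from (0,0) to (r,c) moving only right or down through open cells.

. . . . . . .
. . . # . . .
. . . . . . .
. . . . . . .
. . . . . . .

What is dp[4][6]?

r\c   0   1   2   3   4   5   6
  0   1   1   1   1   1   1   1
  1   1   2   3   0   1   2   3
  2   1   3   6   6   7   9  12
  3   1   4  10  16  23  32  44
  4   1   5  15  31  54  86 130

130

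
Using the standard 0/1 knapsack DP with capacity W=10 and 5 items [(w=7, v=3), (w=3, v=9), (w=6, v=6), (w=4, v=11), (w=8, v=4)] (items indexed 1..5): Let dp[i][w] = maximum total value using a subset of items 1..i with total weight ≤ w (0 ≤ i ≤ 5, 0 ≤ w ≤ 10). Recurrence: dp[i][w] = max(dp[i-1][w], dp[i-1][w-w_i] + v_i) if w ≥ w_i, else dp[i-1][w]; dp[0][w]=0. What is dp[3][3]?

9

i\w   0   1   2   3   4   5   6   7   8   9  10
  0   0   0   0   0   0   0   0   0   0   0   0
  1   0   0   0   0   0   0   0   3   3   3   3
  2   0   0   0   9   9   9   9   9   9   9  12
  3   0   0   0   9   9   9   9   9   9  15  15
  4   0   0   0   9  11  11  11  20  20  20  20
  5   0   0   0   9  11  11  11  20  20  20  20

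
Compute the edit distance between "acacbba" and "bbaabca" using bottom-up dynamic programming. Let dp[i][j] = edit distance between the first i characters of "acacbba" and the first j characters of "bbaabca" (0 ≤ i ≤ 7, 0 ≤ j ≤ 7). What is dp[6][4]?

5

   ''  b  b  a  a  b  c  a
''  0  1  2  3  4  5  6  7
 a  1  1  2  2  3  4  5  6
 c  2  2  2  3  3  4  4  5
 a  3  3  3  2  3  4  5  4
 c  4  4  4  3  3  4  4  5
 b  5  4  4  4  4  3  4  5
 b  6  5  4  5  5  4  4  5
 a  7  6  5  4  5  5  5  4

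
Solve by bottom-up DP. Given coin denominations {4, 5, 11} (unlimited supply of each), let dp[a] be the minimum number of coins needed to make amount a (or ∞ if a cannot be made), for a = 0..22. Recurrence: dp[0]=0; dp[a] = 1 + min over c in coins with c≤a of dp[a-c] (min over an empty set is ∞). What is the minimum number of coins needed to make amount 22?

 a  0  1  2  3  4  5  6  7  8  9 10 11 12 13 14 15 16 17 18 19 20 21 22
dp  0  -  -  -  1  1  -  -  2  2  2  1  3  3  3  2  2  4  4  3  3  3  2
(- denotes ∞ / unreachable)

2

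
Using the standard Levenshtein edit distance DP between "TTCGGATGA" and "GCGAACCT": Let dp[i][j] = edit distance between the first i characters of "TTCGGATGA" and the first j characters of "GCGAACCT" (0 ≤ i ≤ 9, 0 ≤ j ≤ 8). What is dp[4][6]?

   ''  G  C  G  A  A  C  C  T
''  0  1  2  3  4  5  6  7  8
 T  1  1  2  3  4  5  6  7  7
 T  2  2  2  3  4  5  6  7  7
 C  3  3  2  3  4  5  5  6  7
 G  4  3  3  2  3  4  5  6  7
 G  5  4  4  3  3  4  5  6  7
 A  6  5  5  4  3  3  4  5  6
 T  7  6  6  5  4  4  4  5  5
 G  8  7  7  6  5  5  5  5  6
 A  9  8  8  7  6  5  6  6  6

5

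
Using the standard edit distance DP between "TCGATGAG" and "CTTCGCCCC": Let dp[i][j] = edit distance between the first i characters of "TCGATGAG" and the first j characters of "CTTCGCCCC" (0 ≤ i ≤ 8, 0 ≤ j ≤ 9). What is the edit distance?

7

   ''  C  T  T  C  G  C  C  C  C
''  0  1  2  3  4  5  6  7  8  9
 T  1  1  1  2  3  4  5  6  7  8
 C  2  1  2  2  2  3  4  5  6  7
 G  3  2  2  3  3  2  3  4  5  6
 A  4  3  3  3  4  3  3  4  5  6
 T  5  4  3  3  4  4  4  4  5  6
 G  6  5  4  4  4  4  5  5  5  6
 A  7  6  5  5  5  5  5  6  6  6
 G  8  7  6  6  6  5  6  6  7  7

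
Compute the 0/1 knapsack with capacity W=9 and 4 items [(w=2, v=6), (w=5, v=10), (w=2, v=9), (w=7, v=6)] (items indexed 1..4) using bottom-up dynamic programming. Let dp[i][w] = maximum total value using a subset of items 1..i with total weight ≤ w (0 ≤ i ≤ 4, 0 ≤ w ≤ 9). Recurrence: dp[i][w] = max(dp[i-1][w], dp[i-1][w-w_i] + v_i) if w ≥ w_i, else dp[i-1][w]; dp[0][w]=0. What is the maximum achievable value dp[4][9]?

25

i\w   0   1   2   3   4   5   6   7   8   9
  0   0   0   0   0   0   0   0   0   0   0
  1   0   0   6   6   6   6   6   6   6   6
  2   0   0   6   6   6  10  10  16  16  16
  3   0   0   9   9  15  15  15  19  19  25
  4   0   0   9   9  15  15  15  19  19  25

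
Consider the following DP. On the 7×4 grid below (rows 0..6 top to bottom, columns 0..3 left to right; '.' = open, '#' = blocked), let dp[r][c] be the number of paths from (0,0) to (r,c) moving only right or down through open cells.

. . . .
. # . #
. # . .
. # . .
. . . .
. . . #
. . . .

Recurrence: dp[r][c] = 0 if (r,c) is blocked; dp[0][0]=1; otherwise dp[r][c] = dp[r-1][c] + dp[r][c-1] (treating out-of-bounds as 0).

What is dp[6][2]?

7

r\c   0   1   2   3
  0   1   1   1   1
  1   1   0   1   0
  2   1   0   1   1
  3   1   0   1   2
  4   1   1   2   4
  5   1   2   4   0
  6   1   3   7   7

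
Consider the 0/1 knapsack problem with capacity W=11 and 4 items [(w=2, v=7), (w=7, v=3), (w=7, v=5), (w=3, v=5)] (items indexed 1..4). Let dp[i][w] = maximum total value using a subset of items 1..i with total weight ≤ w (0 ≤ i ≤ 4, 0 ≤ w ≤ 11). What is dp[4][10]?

i\w   0   1   2   3   4   5   6   7   8   9  10  11
  0   0   0   0   0   0   0   0   0   0   0   0   0
  1   0   0   7   7   7   7   7   7   7   7   7   7
  2   0   0   7   7   7   7   7   7   7  10  10  10
  3   0   0   7   7   7   7   7   7   7  12  12  12
  4   0   0   7   7   7  12  12  12  12  12  12  12

12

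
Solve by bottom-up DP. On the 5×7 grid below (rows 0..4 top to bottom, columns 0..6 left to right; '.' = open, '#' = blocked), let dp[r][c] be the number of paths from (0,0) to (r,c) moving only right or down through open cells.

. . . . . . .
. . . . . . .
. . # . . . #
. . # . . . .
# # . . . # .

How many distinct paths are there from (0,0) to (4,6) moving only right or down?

28

r\c   0   1   2   3   4   5   6
  0   1   1   1   1   1   1   1
  1   1   2   3   4   5   6   7
  2   1   3   0   4   9  15   0
  3   1   4   0   4  13  28  28
  4   0   0   0   4  17   0  28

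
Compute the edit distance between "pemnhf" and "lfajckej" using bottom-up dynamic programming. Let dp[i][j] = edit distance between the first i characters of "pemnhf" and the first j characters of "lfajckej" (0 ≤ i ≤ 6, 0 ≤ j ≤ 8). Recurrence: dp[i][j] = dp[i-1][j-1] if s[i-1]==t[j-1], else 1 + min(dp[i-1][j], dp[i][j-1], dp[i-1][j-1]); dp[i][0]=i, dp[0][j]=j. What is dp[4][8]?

   ''  l  f  a  j  c  k  e  j
''  0  1  2  3  4  5  6  7  8
 p  1  1  2  3  4  5  6  7  8
 e  2  2  2  3  4  5  6  6  7
 m  3  3  3  3  4  5  6  7  7
 n  4  4  4  4  4  5  6  7  8
 h  5  5  5  5  5  5  6  7  8
 f  6  6  5  6  6  6  6  7  8

8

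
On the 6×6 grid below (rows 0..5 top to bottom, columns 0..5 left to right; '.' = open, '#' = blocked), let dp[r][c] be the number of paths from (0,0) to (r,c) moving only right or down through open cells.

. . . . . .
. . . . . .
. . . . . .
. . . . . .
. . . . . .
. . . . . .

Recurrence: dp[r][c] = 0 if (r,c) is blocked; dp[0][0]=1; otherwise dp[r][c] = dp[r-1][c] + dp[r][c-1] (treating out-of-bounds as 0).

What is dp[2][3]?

r\c   0   1   2   3   4   5
  0   1   1   1   1   1   1
  1   1   2   3   4   5   6
  2   1   3   6  10  15  21
  3   1   4  10  20  35  56
  4   1   5  15  35  70 126
  5   1   6  21  56 126 252

10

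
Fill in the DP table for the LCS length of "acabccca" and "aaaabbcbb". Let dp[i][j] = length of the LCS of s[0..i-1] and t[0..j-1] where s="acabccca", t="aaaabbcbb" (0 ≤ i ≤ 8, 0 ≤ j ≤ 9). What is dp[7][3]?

2

   ''  a  a  a  a  b  b  c  b  b
''  0  0  0  0  0  0  0  0  0  0
 a  0  1  1  1  1  1  1  1  1  1
 c  0  1  1  1  1  1  1  2  2  2
 a  0  1  2  2  2  2  2  2  2  2
 b  0  1  2  2  2  3  3  3  3  3
 c  0  1  2  2  2  3  3  4  4  4
 c  0  1  2  2  2  3  3  4  4  4
 c  0  1  2  2  2  3  3  4  4  4
 a  0  1  2  3  3  3  3  4  4  4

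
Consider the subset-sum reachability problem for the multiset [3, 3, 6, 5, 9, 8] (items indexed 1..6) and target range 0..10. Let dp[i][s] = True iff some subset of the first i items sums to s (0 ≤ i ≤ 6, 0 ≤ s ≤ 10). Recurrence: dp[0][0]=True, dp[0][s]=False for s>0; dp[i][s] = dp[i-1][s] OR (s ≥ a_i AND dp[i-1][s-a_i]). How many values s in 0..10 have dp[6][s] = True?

i\s   0   1   2   3   4   5   6   7   8   9  10
  0   T   F   F   F   F   F   F   F   F   F   F
  1   T   F   F   T   F   F   F   F   F   F   F
  2   T   F   F   T   F   F   T   F   F   F   F
  3   T   F   F   T   F   F   T   F   F   T   F
  4   T   F   F   T   F   T   T   F   T   T   F
  5   T   F   F   T   F   T   T   F   T   T   F
  6   T   F   F   T   F   T   T   F   T   T   F

6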